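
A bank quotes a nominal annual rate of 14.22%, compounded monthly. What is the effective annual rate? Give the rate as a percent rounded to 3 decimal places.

One year is 12 periods at 0.01185 each: (1 + 0.01185)^12 ≈ 1.151844.
EAR = 1.151844 − 1 ≈ 15.18439%.

15.184%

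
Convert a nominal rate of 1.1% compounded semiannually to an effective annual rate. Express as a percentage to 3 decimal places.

1.103%

One year is 2 periods at 0.0055 each: (1 + 0.0055)^2 ≈ 1.01103.
EAR = 1.01103 − 1 ≈ 1.10303%.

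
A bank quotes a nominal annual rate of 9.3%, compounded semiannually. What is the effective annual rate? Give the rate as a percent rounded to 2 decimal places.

9.52%

One year is 2 periods at 0.0465 each: (1 + 0.0465)^2 ≈ 1.095162.
EAR = 1.095162 − 1 ≈ 9.51623%.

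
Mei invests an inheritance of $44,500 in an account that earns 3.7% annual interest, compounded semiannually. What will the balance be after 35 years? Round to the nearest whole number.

Periodic rate = 3.7%/2 = 0.0185; periods = 2·35 = 70.
A = 44,500·(1 + 0.0185)^70 ≈ 44,500·3.60804822388 ≈ 160,558.1460.

$160,558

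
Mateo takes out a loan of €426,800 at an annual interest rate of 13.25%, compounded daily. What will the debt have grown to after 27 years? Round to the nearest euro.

€15,262,686

Periodic rate = 13.25%/365 = 0.000363014; periods = 365·27 = 9855.
A = 426,800·(1 + 0.1325/365)^9855 ≈ 426,800·35.760746177544 ≈ 15,262,686.4686.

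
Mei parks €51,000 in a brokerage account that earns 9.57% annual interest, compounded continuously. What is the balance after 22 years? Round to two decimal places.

€418,729.71

A = P·e^(rt) = 51,000·e^(0.0957·22) = 51,000·e^2.1054.
e^2.1054 ≈ 8.21038650746, so A ≈ 418,729.7119.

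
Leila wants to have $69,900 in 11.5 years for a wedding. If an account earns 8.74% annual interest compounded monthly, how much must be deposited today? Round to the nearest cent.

Growth factor = (1 + 0.0874/12)^138 ≈ 2.7222464408.
P = 69,900/2.7222464408 ≈ 25,677.3226.

$25,677.32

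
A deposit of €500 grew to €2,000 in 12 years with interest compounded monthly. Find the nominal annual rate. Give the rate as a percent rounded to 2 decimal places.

The 144-period growth factor is 2,000/500 = 4.
r/12 = 4^(1/144) − 1 ≈ 0.00967353, so r ≈ 12·0.00967353 = 11.60824%.

11.61%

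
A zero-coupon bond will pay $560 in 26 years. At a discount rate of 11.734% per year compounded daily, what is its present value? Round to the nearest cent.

$26.51

Periodic rate = 11.734%/365 = 0.000321479; 9490 periods.
P = 560/(1 + 0.11734/365)^9490 ≈ 560/21.12273 ≈ 26.5117.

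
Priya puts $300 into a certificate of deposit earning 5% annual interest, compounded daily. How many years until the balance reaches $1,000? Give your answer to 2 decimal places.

(1 + 0.000136986)^(365t) = 1,000/300 = 3.3333.
365t·ln(1 + 0.000136986) = ln(3.3333); 365t = 1.204/0.000136977 ≈ 8789.6034.
t ≈ 24.0811 years.

24.08 years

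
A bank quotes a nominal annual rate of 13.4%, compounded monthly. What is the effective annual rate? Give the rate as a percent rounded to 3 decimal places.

14.254%

EAR = (1 + 13.4%/12)^12 − 1 = (1 + 0.0111667)^12 − 1.
(1 + 0.0111667)^12 ≈ 1.142544, so EAR ≈ 14.25440%.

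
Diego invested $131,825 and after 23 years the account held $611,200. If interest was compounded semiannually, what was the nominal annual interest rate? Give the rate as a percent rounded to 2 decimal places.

(1 + r/2)^46 = 611,200/131,825 = 4.63645.
1 + r/2 = 4.63645^(1/46) ≈ 1.033909, so r/2 ≈ 0.033909.
r ≈ 2·0.033909 = 6.78179%.

6.78%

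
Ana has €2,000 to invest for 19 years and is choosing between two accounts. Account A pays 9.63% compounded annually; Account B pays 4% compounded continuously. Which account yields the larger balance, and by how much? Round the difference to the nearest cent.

Account A, by €7,196.76

A: (1 + 0.0963)^19 ≈ 5.7366567922, so 2,000 × 5.7366567922 ≈ 11,473.3136.
B: e^(0.04·19) = e^0.76 ≈ 2.13827622, so 2,000 × 2.13827622 ≈ 4,276.5524.
Difference ≈ 7,196.7611 in favor of A.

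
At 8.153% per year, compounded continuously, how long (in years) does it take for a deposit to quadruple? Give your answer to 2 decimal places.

e^(0.08153t) = 4, so 0.08153t = ln 4 ≈ 1.3863.
t ≈ 1.3863/0.08153 ≈ 17.0035.

17.00 years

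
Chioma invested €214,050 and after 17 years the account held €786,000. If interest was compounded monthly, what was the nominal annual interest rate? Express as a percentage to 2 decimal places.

7.68%

The 204-period growth factor is 786,000/214,050 = 3.67204.
r/12 = 3.67204^(1/204) − 1 ≈ 0.00639658, so r ≈ 12·0.00639658 = 7.67590%.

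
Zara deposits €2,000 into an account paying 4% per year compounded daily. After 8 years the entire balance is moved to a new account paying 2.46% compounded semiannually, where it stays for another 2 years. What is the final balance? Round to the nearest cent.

Phase 1: 2,000·(1 + 0.04/365)^2920 ≈ 2,754.2072.
Phase 2: 2,754.2072·(1 + 0.0123)^4 ≈ 2,892.2349.

€2,892.23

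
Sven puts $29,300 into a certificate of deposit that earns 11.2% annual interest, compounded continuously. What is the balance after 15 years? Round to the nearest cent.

A = P·e^(rt) = 29,300·e^(0.112·15) = 29,300·e^1.68.
e^1.68 ≈ 5.36555597112, so A ≈ 157,210.7900.

$157,210.79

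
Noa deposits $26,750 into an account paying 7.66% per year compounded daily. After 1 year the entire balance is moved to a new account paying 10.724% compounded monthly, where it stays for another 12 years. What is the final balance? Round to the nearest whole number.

$103,990

After 1 years at 7.66%: 26,750 × 1.07960146956 ≈ 28,879.3393.
Then 12 years at 10.724%: 28,879.3393 × 3.60082800959 ≈ 103,989.5339.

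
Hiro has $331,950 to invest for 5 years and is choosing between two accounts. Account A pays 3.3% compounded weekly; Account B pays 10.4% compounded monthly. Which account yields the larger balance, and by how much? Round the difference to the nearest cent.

A: (1 + 0.033/52)^260 ≈ 1.1793313984, so 331,950 × 1.1793313984 ≈ 391,479.0577.
B: (1 + 0.104/12)^60 ≈ 1.67826345634, so 331,950 × 1.67826345634 ≈ 557,099.5543.
Difference ≈ 165,620.4966 in favor of B.

Account B, by $165,620.50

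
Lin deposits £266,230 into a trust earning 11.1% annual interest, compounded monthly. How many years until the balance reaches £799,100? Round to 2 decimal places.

We need (1 + 0.00925)^(12t) = 3.0015, so 12t = ln 3.0015 / ln 1.00925 ≈ 119.3731.
t ≈ 119.3731/12 = 9.9478 years.

9.95 years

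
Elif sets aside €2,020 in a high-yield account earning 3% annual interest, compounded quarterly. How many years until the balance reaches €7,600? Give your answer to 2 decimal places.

44.33 years

We need (1 + 0.0075)^(4t) = 3.7624, so 4t = ln 3.7624 / ln 1.0075 ≈ 177.3351.
t ≈ 177.3351/4 = 44.3338 years.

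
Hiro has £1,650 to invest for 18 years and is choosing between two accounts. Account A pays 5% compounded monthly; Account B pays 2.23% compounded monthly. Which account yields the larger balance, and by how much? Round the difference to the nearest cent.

Account A, by £1,586.72

Account A growth factor: (1 + 0.05/12)^216 ≈ 2.455008423; balance ≈ 4,050.7639.
Account B growth factor: (1 + 0.0223/12)^216 ≈ 1.493358326; balance ≈ 2,464.0412.
Account A is larger by 1,586.7227.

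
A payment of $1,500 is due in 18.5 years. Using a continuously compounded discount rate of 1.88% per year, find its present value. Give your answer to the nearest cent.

P = A·e^(−rt) = 1,500·e^(−0.3478).
e^(−0.3478) ≈ 0.7062401101, so P ≈ 1,059.3602.

$1,059.36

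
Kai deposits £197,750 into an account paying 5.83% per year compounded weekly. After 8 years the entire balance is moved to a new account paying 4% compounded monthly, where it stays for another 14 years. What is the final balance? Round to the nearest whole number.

£551,262

Phase 1: 197,750·(1 + 0.0583/52)^416 ≈ 315,179.5098.
Phase 2: 315,179.5098·(1 + 0.04/12)^168 ≈ 551,262.4902.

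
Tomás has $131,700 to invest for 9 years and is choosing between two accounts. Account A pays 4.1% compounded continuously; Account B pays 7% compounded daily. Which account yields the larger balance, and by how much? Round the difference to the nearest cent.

Account B, by $56,790.30

A: e^(0.041·9) = e^0.369 ≈ 1.44628760367, so 131,700 × 1.44628760367 ≈ 190,476.0774.
B: (1 + 0.07/365)^3285 ≈ 1.87749716893, so 131,700 × 1.87749716893 ≈ 247,266.3771.
Difference ≈ 56,790.2997 in favor of B.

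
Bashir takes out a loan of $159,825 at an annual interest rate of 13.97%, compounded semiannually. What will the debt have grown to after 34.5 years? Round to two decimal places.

Periodic rate = 13.97%/2 = 0.06985; periods = 2·34.5 = 69.
A = 159,825·(1 + 0.06985)^69 ≈ 159,825·105.50656404607 ≈ 16,862,586.5987.

$16,862,586.60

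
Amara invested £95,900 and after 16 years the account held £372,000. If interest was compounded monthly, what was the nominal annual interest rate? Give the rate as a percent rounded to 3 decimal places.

(1 + r/12)^192 = 372,000/95,900 = 3.87904.
1 + r/12 = 3.87904^(1/192) ≈ 1.007085, so r/12 ≈ 0.00708534.
r ≈ 12·0.00708534 = 8.50240%.

8.502%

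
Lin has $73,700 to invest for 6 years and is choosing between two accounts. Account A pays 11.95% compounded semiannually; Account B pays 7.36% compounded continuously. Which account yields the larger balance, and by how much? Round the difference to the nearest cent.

Account A growth factor: (1 + 0.05975)^12 ≈ 2.0065089576; balance ≈ 147,879.7102.
Account B growth factor: e^(0.0736·6) = e^0.4416 ≈ 1.55519353859; balance ≈ 114,617.7638.
Account A is larger by 33,261.9464.

Account A, by $33,261.95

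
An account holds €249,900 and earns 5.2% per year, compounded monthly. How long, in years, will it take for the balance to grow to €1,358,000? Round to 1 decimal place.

We need (1 + 0.00433333)^(12t) = 5.4342, so 12t = ln 5.4342 / ln 1.004333 ≈ 391.4705.
t ≈ 391.4705/12 = 32.6225 years.

32.6 years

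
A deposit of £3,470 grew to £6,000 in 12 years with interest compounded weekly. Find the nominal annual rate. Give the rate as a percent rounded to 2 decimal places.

(1 + r/52)^624 = 6,000/3,470 = 1.72911.
1 + r/52 = 1.72911^(1/624) ≈ 1.000878, so r/52 ≈ 0.000877957.
r ≈ 52·0.000877957 = 4.56538%.

4.57%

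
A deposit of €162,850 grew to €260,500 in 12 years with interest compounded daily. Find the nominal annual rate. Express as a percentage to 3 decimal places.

The 4380-period growth factor is 260,500/162,850 = 1.59963.
r/365 = 1.59963^(1/4380) − 1 ≈ 0.00010726, so r ≈ 365·0.00010726 = 3.91499%.

3.915%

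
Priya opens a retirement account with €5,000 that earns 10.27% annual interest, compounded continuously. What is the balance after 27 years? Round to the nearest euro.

A = P·e^(rt) = 5,000·e^(0.1027·27) = 5,000·e^2.7729.
e^2.7729 ≈ 16.004981219, so A ≈ 80,024.9061.

€80,025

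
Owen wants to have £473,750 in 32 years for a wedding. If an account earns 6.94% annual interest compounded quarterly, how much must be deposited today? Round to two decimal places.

£52,400.98

Growth factor = (1 + 0.01735)^128 ≈ 9.04086211835.
P = 473,750/9.04086211835 ≈ 52,400.9761.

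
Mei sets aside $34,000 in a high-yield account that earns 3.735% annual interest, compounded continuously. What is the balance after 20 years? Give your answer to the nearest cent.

A = P·e^(rt) = 34,000·e^(0.03735·20) = 34,000·e^0.747.
e^0.747 ≈ 2.1106585335, so A ≈ 71,762.3901.

$71,762.39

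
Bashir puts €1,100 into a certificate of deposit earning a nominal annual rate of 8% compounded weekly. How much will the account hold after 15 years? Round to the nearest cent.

€3,648.76

Periodic rate = 8%/52 = 0.00153846; periods = 52·15 = 780.
A = 1,100·(1 + 0.08/52)^780 ≈ 1,100·3.31705675 ≈ 3,648.7624.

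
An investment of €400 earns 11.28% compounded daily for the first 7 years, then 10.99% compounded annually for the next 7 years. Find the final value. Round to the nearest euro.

Phase 1: 400·(1 + 0.1128/365)^2555 ≈ 880.8986.
Phase 2: 880.8986·(1 + 0.1099)^7 ≈ 1,827.7336.

€1,828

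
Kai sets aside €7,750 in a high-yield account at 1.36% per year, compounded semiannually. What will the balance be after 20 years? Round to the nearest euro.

Growth factor = (1 + 0.0068)^40 ≈ 1.3113791519.
A ≈ 7,750 × 1.3113791519 ≈ 10,163.1884.

€10,163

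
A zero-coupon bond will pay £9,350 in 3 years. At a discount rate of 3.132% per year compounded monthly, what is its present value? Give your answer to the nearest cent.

Growth factor = (1 + 0.00261)^36 ≈ 1.098381349.
P = 9,350/1.098381349 ≈ 8,512.5262.

£8,512.53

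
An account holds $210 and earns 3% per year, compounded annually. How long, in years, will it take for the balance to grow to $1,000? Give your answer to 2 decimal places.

52.80 years

(1 + 0.03)^t = 1,000/210 = 4.7619.
t·ln(1 + 0.03) = ln(4.7619); t = 1.5606/0.0295588 ≈ 52.7981.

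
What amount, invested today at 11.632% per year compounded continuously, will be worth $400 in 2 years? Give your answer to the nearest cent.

$316.98

P = A·e^(−rt) = 400·e^(−0.23264).
e^(−0.23264) ≈ 0.7924388, so P ≈ 316.9755.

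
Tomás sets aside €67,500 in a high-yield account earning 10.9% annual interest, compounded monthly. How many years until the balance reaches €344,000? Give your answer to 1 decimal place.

We need (1 + 0.00908333)^(12t) = 5.0963, so 12t = ln 5.0963 / ln 1.009083 ≈ 180.0990.
t ≈ 180.0990/12 = 15.0082 years.

15.0 years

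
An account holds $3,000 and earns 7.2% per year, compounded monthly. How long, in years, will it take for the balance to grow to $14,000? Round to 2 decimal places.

21.46 years

We need (1 + 0.006)^(12t) = 4.6667, so 12t = ln 4.6667 / ln 1.006 ≈ 257.5103.
t ≈ 257.5103/12 = 21.4592 years.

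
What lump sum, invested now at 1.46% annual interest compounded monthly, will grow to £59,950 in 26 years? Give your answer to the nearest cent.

Periodic rate = 1.46%/12 = 0.00121667; 312 periods.
P = 59,950/(1 + 0.0146/12)^312 ≈ 59,950/1.4613625644 ≈ 41,023.3582.

£41,023.36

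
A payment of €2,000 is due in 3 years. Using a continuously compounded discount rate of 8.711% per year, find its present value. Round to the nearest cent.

€1,540.05

P = A·e^(−rt) = 2,000·e^(−0.26133).
e^(−0.26133) ≈ 0.7700267688, so P ≈ 1,540.0535.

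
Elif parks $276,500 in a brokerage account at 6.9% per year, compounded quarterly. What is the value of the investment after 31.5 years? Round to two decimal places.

Growth factor = (1 + 0.01725)^126 ≈ 8.627600246675.
A ≈ 276,500 × 8.627600246675 ≈ 2,385,531.4682.

$2,385,531.47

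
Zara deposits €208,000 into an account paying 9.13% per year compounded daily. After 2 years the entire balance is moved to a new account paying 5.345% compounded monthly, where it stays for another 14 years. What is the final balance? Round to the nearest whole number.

€526,765

After 2 years at 9.13%: 208,000 × 1.20030677061 ≈ 249,663.8083.
Then 14 years at 5.345%: 249,663.8083 × 2.10989546947 ≈ 526,764.5380.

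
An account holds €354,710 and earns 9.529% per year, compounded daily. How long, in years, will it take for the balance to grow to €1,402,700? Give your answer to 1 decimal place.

(1 + 0.000261068)^(365t) = 1,402,700/354,710 = 3.9545.
365t·ln(1 + 0.000261068) = ln(3.9545); 365t = 1.3749/0.000261034 ≈ 5266.9440.
t ≈ 14.4300 years.

14.4 years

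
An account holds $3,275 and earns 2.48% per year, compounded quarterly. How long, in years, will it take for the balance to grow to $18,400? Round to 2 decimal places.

69.81 years

(1 + 0.0062)^(4t) = 18,400/3,275 = 5.6183.
4t·ln(1 + 0.0062) = ln(5.6183); 4t = 1.726/0.00618086 ≈ 279.2545.
t ≈ 69.8136 years.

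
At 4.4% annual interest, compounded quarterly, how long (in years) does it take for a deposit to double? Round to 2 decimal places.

(1 + 0.011)^(4t) = 2.
4t = ln 2 / ln(1 + 0.011) ≈ 0.69315/0.0109399 ≈ 63.3593.
t ≈ 15.8398.

15.84 years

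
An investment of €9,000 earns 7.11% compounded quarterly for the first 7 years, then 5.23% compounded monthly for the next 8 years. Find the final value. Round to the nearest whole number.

Phase 1: 9,000·(1 + 0.017775)^28 ≈ 14,739.8247.
Phase 2: 14,739.8247·(1 + 0.0523/12)^96 ≈ 22,377.2289.

€22,377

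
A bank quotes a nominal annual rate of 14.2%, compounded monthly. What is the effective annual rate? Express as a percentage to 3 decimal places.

15.162%

One year is 12 periods at 0.0118333 each: (1 + 0.0118333)^12 ≈ 1.151616.
EAR = 1.151616 − 1 ≈ 15.16163%.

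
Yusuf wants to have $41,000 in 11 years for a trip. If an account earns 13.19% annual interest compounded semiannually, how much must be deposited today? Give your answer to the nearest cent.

$10,059.43

Growth factor = (1 + 0.06595)^22 ≈ 4.0757763636.
P = 41,000/4.0757763636 ≈ 10,059.4332.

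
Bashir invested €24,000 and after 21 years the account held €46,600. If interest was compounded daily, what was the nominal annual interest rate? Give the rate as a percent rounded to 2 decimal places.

3.16%

(1 + r/365)^7665 = 46,600/24,000 = 1.94167.
1 + r/365 = 1.94167^(1/7665) ≈ 1.000087, so r/365 ≈ 0.0000865721.
r ≈ 365·0.0000865721 = 3.15988%.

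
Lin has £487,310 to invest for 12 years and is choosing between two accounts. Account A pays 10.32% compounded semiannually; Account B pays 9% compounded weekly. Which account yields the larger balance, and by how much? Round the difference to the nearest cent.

Account A, by £196,485.71

A: (1 + 0.0516)^24 ≈ 3.345136610536, so 487,310 × 3.345136610536 ≈ 1,630,118.5217.
B: (1 + 0.09/52)^624 ≈ 2.941931862423, so 487,310 × 2.941931862423 ≈ 1,433,632.8159.
Difference ≈ 196,485.7058 in favor of A.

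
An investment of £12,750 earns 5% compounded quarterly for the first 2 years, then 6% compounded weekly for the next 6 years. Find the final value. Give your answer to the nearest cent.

£20,180.24

Phase 1: 12,750·(1 + 0.0125)^8 ≈ 14,082.1978.
Phase 2: 14,082.1978·(1 + 0.06/52)^312 ≈ 20,180.2398.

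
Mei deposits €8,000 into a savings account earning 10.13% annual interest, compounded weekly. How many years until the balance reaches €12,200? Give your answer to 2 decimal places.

We need (1 + 0.00194808)^(52t) = 1.525, so 52t = ln 1.525 / ln 1.001948 ≈ 216.8319.
t ≈ 216.8319/52 = 4.1698 years.

4.17 years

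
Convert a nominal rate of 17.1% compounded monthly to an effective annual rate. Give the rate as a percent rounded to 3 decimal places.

18.506%

One year is 12 periods at 0.01425 each: (1 + 0.01425)^12 ≈ 1.18506.
EAR = 1.18506 − 1 ≈ 18.50596%.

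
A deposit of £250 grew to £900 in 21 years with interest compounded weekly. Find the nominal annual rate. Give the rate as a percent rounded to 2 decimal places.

6.10%

The 1092-period growth factor is 900/250 = 3.6.
r/52 = 3.6^(1/1092) − 1 ≈ 0.0011737, so r ≈ 52·0.0011737 = 6.10326%.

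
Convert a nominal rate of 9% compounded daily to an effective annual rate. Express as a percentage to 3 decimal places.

9.416%

One year is 365 periods at 0.000246575 each: (1 + 0.000246575)^365 ≈ 1.094162.
EAR = 1.094162 − 1 ≈ 9.41621%.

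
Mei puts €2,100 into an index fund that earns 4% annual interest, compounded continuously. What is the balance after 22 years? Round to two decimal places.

€5,062.89

A = P·e^(rt) = 2,100·e^(0.04·22) = 2,100·e^0.88.
e^0.88 ≈ 2.410899706, so A ≈ 5,062.8894.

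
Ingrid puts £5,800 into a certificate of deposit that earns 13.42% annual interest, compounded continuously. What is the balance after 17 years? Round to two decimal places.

£56,784.19

A = P·e^(rt) = 5,800·e^(0.1342·17) = 5,800·e^2.2814.
e^2.2814 ≈ 9.7903773477, so A ≈ 56,784.1886.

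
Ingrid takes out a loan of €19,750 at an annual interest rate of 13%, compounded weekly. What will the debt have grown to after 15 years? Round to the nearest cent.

Growth factor = (1 + 0.0025)^780 ≈ 7.01160444908.
A ≈ 19,750 × 7.01160444908 ≈ 138,479.1879.

€138,479.19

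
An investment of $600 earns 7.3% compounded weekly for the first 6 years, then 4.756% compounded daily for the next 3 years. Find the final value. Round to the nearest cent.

Phase 1: 600·(1 + 0.073/52)^312 ≈ 929.4774.
Phase 2: 929.4774·(1 + 0.04756/365)^1095 ≈ 1,072.0127.

$1,072.01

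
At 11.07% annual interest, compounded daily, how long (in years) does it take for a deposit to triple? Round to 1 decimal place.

(1 + 0.000303288)^(365t) = 3.
365t = ln 3 / ln(1 + 0.000303288) ≈ 1.0986/0.000303242 ≈ 3622.8933.
t ≈ 9.9257.

9.9 years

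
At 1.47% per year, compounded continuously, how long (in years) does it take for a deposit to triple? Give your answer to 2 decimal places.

e^(0.0147t) = 3, so 0.0147t = ln 3 ≈ 1.0986.
t ≈ 1.0986/0.0147 ≈ 74.7355.

74.74 years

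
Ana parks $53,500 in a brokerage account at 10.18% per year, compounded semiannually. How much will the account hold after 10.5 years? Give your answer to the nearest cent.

$151,755.00

Growth factor = (1 + 0.0509)^21 ≈ 2.83654209367.
A ≈ 53,500 × 2.83654209367 ≈ 151,755.0020.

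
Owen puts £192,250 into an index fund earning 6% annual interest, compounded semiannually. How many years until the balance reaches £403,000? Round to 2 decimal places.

We need (1 + 0.03)^(2t) = 2.0962, so 2t = ln 2.0962 / ln 1.03 ≈ 25.0396.
t ≈ 25.0396/2 = 12.5198 years.

12.52 years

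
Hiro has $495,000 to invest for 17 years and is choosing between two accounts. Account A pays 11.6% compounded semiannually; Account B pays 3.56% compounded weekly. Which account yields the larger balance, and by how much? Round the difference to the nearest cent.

A: (1 + 0.058)^34 ≈ 6.800059327849, so 495,000 × 6.800059327849 ≈ 3,366,029.3673.
B: (1 + 0.0356/52)^884 ≈ 1.83123926177, so 495,000 × 1.83123926177 ≈ 906,463.4346.
Difference ≈ 2,459,565.9327 in favor of A.

Account A, by $2,459,565.93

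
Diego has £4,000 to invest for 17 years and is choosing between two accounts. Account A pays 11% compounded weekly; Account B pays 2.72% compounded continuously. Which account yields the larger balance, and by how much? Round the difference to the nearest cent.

Account A growth factor: (1 + 0.11/52)^884 ≈ 6.4754940141; balance ≈ 25,901.9761.
Account B growth factor: e^(0.0272·17) = e^0.4624 ≈ 1.587880328; balance ≈ 6,351.5213.
Account A is larger by 19,550.4547.

Account A, by £19,550.45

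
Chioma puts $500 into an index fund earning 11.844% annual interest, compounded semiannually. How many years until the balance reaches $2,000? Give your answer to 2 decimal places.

12.05 years

We need (1 + 0.05922)^(2t) = 4, so 2t = ln 4 / ln 1.05922 ≈ 24.0957.
t ≈ 24.0957/2 = 12.0479 years.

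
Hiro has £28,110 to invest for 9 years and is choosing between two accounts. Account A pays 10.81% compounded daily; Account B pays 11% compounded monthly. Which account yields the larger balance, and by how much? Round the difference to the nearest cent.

A: (1 + 0.1081/365)^3285 ≈ 2.6452245541, so 28,110 × 2.6452245541 ≈ 74,357.2622.
B: (1 + 0.11/12)^108 ≈ 2.6791244407, so 28,110 × 2.6791244407 ≈ 75,310.1880.
Difference ≈ 952.9258 in favor of B.

Account B, by £952.93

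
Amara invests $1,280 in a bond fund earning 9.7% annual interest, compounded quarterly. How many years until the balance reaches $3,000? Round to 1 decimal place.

8.9 years

We need (1 + 0.02425)^(4t) = 2.3438, so 4t = ln 2.3438 / ln 1.02425 ≈ 35.5480.
t ≈ 35.5480/4 = 8.8870 years.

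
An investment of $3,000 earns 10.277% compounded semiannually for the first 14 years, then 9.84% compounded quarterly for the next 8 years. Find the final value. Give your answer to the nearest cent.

$26,557.69

Phase 1: 3,000·(1 + 0.051385)^28 ≈ 12,202.5614.
Phase 2: 12,202.5614·(1 + 0.0246)^32 ≈ 26,557.6872.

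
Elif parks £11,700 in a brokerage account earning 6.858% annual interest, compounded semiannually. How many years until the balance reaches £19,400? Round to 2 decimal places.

(1 + 0.03429)^(2t) = 19,400/11,700 = 1.6581.
2t·ln(1 + 0.03429) = ln(1.6581); 2t = 0.50568/0.0337152 ≈ 14.9987.
t ≈ 7.4994 years.

7.50 years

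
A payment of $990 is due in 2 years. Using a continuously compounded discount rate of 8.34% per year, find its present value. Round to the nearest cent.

$837.91

P = A·e^(−rt) = 990·e^(−0.1668).
e^(−0.1668) ≈ 0.846368868, so P ≈ 837.9052.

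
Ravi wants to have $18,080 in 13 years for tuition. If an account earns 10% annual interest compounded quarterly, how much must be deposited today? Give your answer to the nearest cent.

$5,006.77

Periodic rate = 10%/4 = 0.025; 52 periods.
P = 18,080/(1 + 0.025)^52 ≈ 18,080/3.6111123486 ≈ 5,006.7675.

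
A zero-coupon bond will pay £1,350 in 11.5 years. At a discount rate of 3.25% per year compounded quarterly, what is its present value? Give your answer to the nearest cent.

Periodic rate = 3.25%/4 = 0.008125; 46 periods.
P = 1,350/(1 + 0.008125)^46 ≈ 1,350/1.450980907 ≈ 930.4051.

£930.41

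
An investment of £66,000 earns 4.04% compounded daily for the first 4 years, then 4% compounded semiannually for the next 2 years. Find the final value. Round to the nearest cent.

£83,969.72

Phase 1: 66,000·(1 + 0.0404/365)^1460 ≈ 77,575.0457.
Phase 2: 77,575.0457·(1 + 0.02)^4 ≈ 83,969.7243.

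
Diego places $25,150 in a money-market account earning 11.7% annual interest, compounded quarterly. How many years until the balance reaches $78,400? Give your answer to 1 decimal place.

9.9 years

We need (1 + 0.02925)^(4t) = 3.1173, so 4t = ln 3.1173 / ln 1.02925 ≈ 39.4364.
t ≈ 39.4364/4 = 9.8591 years.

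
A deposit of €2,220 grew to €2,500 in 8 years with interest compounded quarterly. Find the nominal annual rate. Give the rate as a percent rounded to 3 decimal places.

1.488%

The 32-period growth factor is 2,500/2,220 = 1.12613.
r/4 = 1.12613^(1/32) − 1 ≈ 0.00371888, so r ≈ 4·0.00371888 = 1.48755%.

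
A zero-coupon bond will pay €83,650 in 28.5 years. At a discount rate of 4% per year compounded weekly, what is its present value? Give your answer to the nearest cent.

€26,764.59

Growth factor = (1 + 0.04/52)^1482 ≈ 3.1253984004.
P = 83,650/3.1253984004 ≈ 26,764.5878.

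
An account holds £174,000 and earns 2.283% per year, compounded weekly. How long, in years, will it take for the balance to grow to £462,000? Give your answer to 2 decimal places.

42.78 years

We need (1 + 0.000439038)^(52t) = 2.6552, so 52t = ln 2.6552 / ln 1.000439 ≈ 2224.6888.
t ≈ 2224.6888/52 = 42.7825 years.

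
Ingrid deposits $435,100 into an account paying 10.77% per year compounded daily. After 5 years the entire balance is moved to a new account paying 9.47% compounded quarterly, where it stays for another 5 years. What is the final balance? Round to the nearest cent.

$1,190,321.03

After 5 years at 10.77%: 435,100 × 1.71329868603 ≈ 745,456.2583.
Then 5 years at 9.47%: 745,456.2583 × 1.596768450721 ≈ 1,190,321.0346.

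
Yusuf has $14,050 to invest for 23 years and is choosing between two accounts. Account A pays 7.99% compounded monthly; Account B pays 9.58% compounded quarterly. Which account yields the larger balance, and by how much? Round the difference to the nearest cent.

Account A growth factor: (1 + 0.0799/12)^276 ≈ 6.2439251351; balance ≈ 87,727.1481.
Account B growth factor: (1 + 0.02395)^92 ≈ 8.82358413173; balance ≈ 123,971.3571.
Account B is larger by 36,244.2089.

Account B, by $36,244.21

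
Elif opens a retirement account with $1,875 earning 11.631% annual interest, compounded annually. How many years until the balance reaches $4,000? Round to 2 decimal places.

6.89 years

We need (1 + 0.11631)^t = 2.1333, so t = ln 2.1333 / ln 1.11631 ≈ 6.8863.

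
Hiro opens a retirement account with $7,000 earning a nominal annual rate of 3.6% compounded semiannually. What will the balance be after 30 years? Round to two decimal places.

Periodic rate = 3.6%/2 = 0.018; periods = 2·30 = 60.
A = 7,000·(1 + 0.018)^60 ≈ 7,000·2.9165315581 ≈ 20,415.7209.

$20,415.72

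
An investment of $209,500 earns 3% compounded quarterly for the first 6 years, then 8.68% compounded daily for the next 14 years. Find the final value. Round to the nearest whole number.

After 6 years at 3%: 209,500 × 1.19641352939 ≈ 250,648.6344.
Then 14 years at 8.68%: 250,648.6344 × 3.37048122407 ≈ 844,806.5161.

$844,807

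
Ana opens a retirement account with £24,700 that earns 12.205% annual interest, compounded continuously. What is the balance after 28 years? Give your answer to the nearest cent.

£753,103.93

A = P·e^(rt) = 24,700·e^(0.12205·28) = 24,700·e^3.4174.
e^3.4174 ≈ 30.4900377771, so A ≈ 753,103.9331.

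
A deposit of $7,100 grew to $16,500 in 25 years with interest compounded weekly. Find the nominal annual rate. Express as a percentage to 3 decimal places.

(1 + r/52)^1300 = 16,500/7,100 = 2.32394.
1 + r/52 = 2.32394^(1/1300) ≈ 1.000649, so r/52 ≈ 0.000648876.
r ≈ 52·0.000648876 = 3.37416%.

3.374%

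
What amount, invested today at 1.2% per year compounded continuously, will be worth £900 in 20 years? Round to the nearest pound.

£708

P = A·e^(−rt) = 900·e^(−0.24).
e^(−0.24) ≈ 0.786627861, so P ≈ 707.9651.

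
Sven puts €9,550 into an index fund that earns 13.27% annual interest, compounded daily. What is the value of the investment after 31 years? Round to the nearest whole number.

€583,762

Growth factor = (1 + 0.1327/365)^11315 ≈ 61.1269219001.
A ≈ 9,550 × 61.1269219001 ≈ 583,762.1041.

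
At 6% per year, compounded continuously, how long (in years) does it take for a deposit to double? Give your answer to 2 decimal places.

11.55 years

e^(0.06t) = 2, so 0.06t = ln 2 ≈ 0.69315.
t ≈ 0.69315/0.06 ≈ 11.5525.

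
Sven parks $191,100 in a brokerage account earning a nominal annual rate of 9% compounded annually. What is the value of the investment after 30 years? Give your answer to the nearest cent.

$2,535,453.36

Growth factor = (1 + 0.09)^30 ≈ 13.26767846913.
A ≈ 191,100 × 13.26767846913 ≈ 2,535,453.3555.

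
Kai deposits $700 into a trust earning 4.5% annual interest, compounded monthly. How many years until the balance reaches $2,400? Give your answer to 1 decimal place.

27.4 years

(1 + 0.00375)^(12t) = 2,400/700 = 3.4286.
12t·ln(1 + 0.00375) = ln(3.4286); 12t = 1.2321/0.00374299 ≈ 329.1873.
t ≈ 27.4323 years.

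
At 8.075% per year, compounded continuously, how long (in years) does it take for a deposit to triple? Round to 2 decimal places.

e^(0.08075t) = 3, so 0.08075t = ln 3 ≈ 1.0986.
t ≈ 1.0986/0.08075 ≈ 13.6051.

13.61 years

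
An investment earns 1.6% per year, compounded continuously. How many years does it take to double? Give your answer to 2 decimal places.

e^(0.016t) = 2, so 0.016t = ln 2 ≈ 0.69315.
t ≈ 0.69315/0.016 ≈ 43.3217.

43.32 years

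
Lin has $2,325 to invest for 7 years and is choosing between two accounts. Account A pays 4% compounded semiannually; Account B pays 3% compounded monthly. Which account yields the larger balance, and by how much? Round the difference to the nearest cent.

Account A, by $200.24

Account A growth factor: (1 + 0.02)^14 ≈ 1.319478763; balance ≈ 3,067.7881.
Account B growth factor: (1 + 0.0025)^84 ≈ 1.233354801; balance ≈ 2,867.5499.
Account A is larger by 200.2382.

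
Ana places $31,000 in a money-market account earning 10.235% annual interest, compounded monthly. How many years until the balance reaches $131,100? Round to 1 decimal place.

We need (1 + 0.00852917)^(12t) = 4.229, so 12t = ln 4.229 / ln 1.008529 ≈ 169.7837.
t ≈ 169.7837/12 = 14.1486 years.

14.1 years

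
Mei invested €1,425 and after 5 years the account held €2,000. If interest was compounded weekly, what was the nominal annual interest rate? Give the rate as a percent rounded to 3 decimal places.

The 260-period growth factor is 2,000/1,425 = 1.40351.
r/52 = 1.40351^(1/260) − 1 ≈ 0.0013046, so r ≈ 52·0.0013046 = 6.78393%.

6.784%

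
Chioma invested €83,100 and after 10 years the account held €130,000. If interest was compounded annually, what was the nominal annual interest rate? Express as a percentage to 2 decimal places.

4.58%

The 10-period growth factor is 130,000/83,100 = 1.56438.
r = 1.56438^(1/10) − 1 ≈ 0.0457653, i.e. 4.57653%.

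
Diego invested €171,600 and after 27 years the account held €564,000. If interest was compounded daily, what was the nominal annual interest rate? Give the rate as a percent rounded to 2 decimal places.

The 9855-period growth factor is 564,000/171,600 = 3.28671.
r/365 = 3.28671^(1/9855) − 1 ≈ 0.000120747, so r ≈ 365·0.000120747 = 4.40726%.

4.41%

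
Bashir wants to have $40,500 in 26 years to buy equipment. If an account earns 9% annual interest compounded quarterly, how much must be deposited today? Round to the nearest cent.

$4,003.78

Periodic rate = 9%/4 = 0.0225; 104 periods.
P = 40,500/(1 + 0.0225)^104 ≈ 40,500/10.115443639 ≈ 4,003.7789.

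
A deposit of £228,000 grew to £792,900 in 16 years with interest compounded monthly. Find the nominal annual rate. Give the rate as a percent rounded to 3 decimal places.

7.815%

(1 + r/12)^192 = 792,900/228,000 = 3.47763.
1 + r/12 = 3.47763^(1/192) ≈ 1.006513, so r/12 ≈ 0.00651253.
r ≈ 12·0.00651253 = 7.81503%.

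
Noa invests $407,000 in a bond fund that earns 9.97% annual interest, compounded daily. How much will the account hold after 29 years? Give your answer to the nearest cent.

Periodic rate = 9.97%/365 = 0.000273151; periods = 365·29 = 10585.
A = 407,000·(1 + 0.0997/365)^10585 ≈ 407,000·18.00960436821 ≈ 7,329,908.9779.

$7,329,908.98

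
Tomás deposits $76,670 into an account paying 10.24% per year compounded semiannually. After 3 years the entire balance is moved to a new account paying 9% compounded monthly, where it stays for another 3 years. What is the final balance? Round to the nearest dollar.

Phase 1: 76,670·(1 + 0.0512)^6 ≈ 103,451.6869.
Phase 2: 103,451.6869·(1 + 0.0075)^36 ≈ 135,381.5711.

$135,382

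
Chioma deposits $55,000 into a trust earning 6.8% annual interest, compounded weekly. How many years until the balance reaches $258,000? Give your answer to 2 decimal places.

22.74 years

(1 + 0.00130769)^(52t) = 258,000/55,000 = 4.6909.
52t·ln(1 + 0.00130769) = ln(4.6909); 52t = 1.5456/0.00130684 ≈ 1182.7222.
t ≈ 22.7447 years.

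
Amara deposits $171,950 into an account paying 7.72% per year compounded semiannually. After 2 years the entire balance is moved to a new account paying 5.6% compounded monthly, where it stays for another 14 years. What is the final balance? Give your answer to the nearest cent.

$437,411.62

Phase 1: 171,950·(1 + 0.0386)^4 ≈ 200,076.2105.
Phase 2: 200,076.2105·(1 + 0.056/12)^168 ≈ 437,411.6247.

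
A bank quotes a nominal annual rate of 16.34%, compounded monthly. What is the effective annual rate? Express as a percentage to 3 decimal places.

EAR = (1 + 16.34%/12)^12 − 1 = (1 + 0.0136167)^12 − 1.
(1 + 0.0136167)^12 ≈ 1.17621, so EAR ≈ 17.62101%.

17.621%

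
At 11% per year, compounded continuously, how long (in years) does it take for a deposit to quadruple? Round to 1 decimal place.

12.6 years

e^(0.11t) = 4, so 0.11t = ln 4 ≈ 1.3863.
t ≈ 1.3863/0.11 ≈ 12.6027.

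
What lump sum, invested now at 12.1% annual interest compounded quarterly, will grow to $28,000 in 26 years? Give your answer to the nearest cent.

$1,262.19

Growth factor = (1 + 0.03025)^104 ≈ 22.183640185.
P = 28,000/22.183640185 ≈ 1,262.1914.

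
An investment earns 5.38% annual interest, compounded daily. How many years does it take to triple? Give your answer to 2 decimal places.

20.42 years

(1 + 0.000147397)^(365t) = 3.
365t = ln 3 / ln(1 + 0.000147397) ≈ 1.0986/0.000147386 ≈ 7453.9598.
t ≈ 20.4218.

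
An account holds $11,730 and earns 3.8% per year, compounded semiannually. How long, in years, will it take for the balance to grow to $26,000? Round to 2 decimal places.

21.14 years

(1 + 0.019)^(2t) = 26,000/11,730 = 2.2165.
2t·ln(1 + 0.019) = ln(2.2165); 2t = 0.79595/0.0188218 ≈ 42.2887.
t ≈ 21.1443 years.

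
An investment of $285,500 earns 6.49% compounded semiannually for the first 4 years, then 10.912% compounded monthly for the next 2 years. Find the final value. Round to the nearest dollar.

After 4 years at 6.49%: 285,500 × 1.29107725108 ≈ 368,602.5552.
Then 2 years at 10.912%: 368,602.5552 × 1.24265933733 ≈ 458,047.4070.

$458,047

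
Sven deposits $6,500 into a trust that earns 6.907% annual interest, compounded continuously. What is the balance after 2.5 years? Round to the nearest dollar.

A = P·e^(rt) = 6,500·e^(0.06907·2.5) = 6,500·e^0.172675.
e^0.172675 ≈ 1.188479786, so A ≈ 7,725.1186.

$7,725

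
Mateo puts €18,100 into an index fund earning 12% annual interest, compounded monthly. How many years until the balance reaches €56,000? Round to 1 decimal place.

9.5 years

We need (1 + 0.01)^(12t) = 3.0939, so 12t = ln 3.0939 / ln 1.01 ≈ 113.5078.
t ≈ 113.5078/12 = 9.4590 years.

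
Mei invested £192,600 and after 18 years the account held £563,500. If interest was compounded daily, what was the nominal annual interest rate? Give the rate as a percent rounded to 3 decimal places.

(1 + r/365)^6570 = 563,500/192,600 = 2.92575.
1 + r/365 = 2.92575^(1/6570) ≈ 1.000163, so r/365 ≈ 0.000163415.
r ≈ 365·0.000163415 = 5.96466%.

5.965%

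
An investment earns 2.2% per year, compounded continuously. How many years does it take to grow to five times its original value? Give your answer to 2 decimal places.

e^(0.022t) = 5, so 0.022t = ln 5 ≈ 1.6094.
t ≈ 1.6094/0.022 ≈ 73.1563.

73.16 years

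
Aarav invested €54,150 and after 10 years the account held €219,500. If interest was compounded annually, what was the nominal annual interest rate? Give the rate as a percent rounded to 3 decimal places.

(1 + r)^10 = 219,500/54,150 = 4.05355.
1 + r = 4.05355^(1/10) ≈ 1.150227, so r ≈ 0.150227.
r ≈ 15.02271%.

15.023%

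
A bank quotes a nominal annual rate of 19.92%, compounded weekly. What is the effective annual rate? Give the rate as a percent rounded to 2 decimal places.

22.00%

EAR = (1 + 19.92%/52)^52 − 1 = (1 + 0.00383077)^52 − 1.
(1 + 0.00383077)^52 ≈ 1.219962, so EAR ≈ 21.99617%.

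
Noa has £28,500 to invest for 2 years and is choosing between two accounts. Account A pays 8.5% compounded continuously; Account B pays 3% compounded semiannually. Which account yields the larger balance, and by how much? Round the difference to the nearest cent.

A: e^(0.085·2) = e^0.17 ≈ 1.1853048513, so 28,500 × 1.1853048513 ≈ 33,781.1883.
B: (1 + 0.015)^4 ≈ 1.0613635506, so 28,500 × 1.0613635506 ≈ 30,248.8612.
Difference ≈ 3,532.3271 in favor of A.

Account A, by £3,532.33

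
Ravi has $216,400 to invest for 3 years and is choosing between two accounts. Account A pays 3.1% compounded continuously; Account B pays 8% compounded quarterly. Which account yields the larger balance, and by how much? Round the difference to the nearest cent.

Account A growth factor: e^(0.031·3) = e^0.093 ≈ 1.09746173527; balance ≈ 237,490.7195.
Account B growth factor: (1 + 0.02)^12 ≈ 1.26824179456; balance ≈ 274,447.5243.
Account B is larger by 36,956.8048.

Account B, by $36,956.80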